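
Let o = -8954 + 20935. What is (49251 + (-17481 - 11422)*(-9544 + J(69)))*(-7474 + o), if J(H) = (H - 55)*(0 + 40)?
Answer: 1170530110121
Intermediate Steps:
J(H) = -2200 + 40*H (J(H) = (-55 + H)*40 = -2200 + 40*H)
o = 11981
(49251 + (-17481 - 11422)*(-9544 + J(69)))*(-7474 + o) = (49251 + (-17481 - 11422)*(-9544 + (-2200 + 40*69)))*(-7474 + 11981) = (49251 - 28903*(-9544 + (-2200 + 2760)))*4507 = (49251 - 28903*(-9544 + 560))*4507 = (49251 - 28903*(-8984))*4507 = (49251 + 259664552)*4507 = 259713803*4507 = 1170530110121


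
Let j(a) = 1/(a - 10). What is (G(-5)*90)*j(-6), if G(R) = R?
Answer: 225/8 ≈ 28.125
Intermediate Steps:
j(a) = 1/(-10 + a)
(G(-5)*90)*j(-6) = (-5*90)/(-10 - 6) = -450/(-16) = -450*(-1/16) = 225/8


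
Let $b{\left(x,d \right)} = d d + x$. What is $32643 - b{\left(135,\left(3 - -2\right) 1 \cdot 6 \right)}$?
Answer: $31608$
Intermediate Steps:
$b{\left(x,d \right)} = x + d^{2}$ ($b{\left(x,d \right)} = d^{2} + x = x + d^{2}$)
$32643 - b{\left(135,\left(3 - -2\right) 1 \cdot 6 \right)} = 32643 - \left(135 + \left(\left(3 - -2\right) 1 \cdot 6\right)^{2}\right) = 32643 - \left(135 + \left(\left(3 + 2\right) 1 \cdot 6\right)^{2}\right) = 32643 - \left(135 + \left(5 \cdot 1 \cdot 6\right)^{2}\right) = 32643 - \left(135 + \left(5 \cdot 6\right)^{2}\right) = 32643 - \left(135 + 30^{2}\right) = 32643 - \left(135 + 900\right) = 32643 - 1035 = 31608$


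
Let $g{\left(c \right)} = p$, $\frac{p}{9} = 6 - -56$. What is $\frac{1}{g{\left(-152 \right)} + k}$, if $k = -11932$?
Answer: $- \frac{1}{11374} \approx -8.792 \cdot 10^{-5}$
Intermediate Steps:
$p = 558$ ($p = 9 \left(6 - -56\right) = 9 \left(6 + 56\right) = 9 \cdot 62 = 558$)
$g{\left(c \right)} = 558$
$\frac{1}{g{\left(-152 \right)} + k} = \frac{1}{558 - 11932} = \frac{1}{-11374} = - \frac{1}{11374}$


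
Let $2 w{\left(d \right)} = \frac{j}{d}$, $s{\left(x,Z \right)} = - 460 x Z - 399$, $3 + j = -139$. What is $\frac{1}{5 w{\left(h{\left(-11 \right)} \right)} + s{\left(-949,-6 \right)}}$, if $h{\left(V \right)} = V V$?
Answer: $- \frac{121}{316976674} \approx -3.8173 \cdot 10^{-7}$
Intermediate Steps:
$j = -142$ ($j = -3 - 139 = -142$)
$h{\left(V \right)} = V^{2}$
$s{\left(x,Z \right)} = -399 - 460 Z x$ ($s{\left(x,Z \right)} = - 460 Z x - 399 = -399 - 460 Z x$)
$w{\left(d \right)} = - \frac{71}{d}$ ($w{\left(d \right)} = \frac{\left(-142\right) \frac{1}{d}}{2} = - \frac{71}{d}$)
$\frac{1}{5 w{\left(h{\left(-11 \right)} \right)} + s{\left(-949,-6 \right)}} = \frac{1}{5 \left(- \frac{71}{\left(-11\right)^{2}}\right) - \left(399 - -2619240\right)} = \frac{1}{5 \left(- \frac{71}{121}\right) - 2619639} = \frac{1}{- \frac{355}{121} - 2619639} = \frac{1}{- \frac{316976674}{121}} = - \frac{121}{316976674}$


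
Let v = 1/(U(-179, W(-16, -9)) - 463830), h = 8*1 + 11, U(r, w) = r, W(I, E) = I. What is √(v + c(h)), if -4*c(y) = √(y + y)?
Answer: √(-1856036 - 215304352081*√38)/928018 ≈ 1.2414*I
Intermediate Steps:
h = 19 (h = 8 + 11 = 19)
c(y) = -√2*√y/4 (c(y) = -√(y + y)/4 = -√2*√y/4)
v = -1/464009 (v = 1/(-179 - 463830) = 1/(-464009) = -1/464009 ≈ -2.1551e-6)
√(v + c(h)) = √(-1/464009 - √2*√19/4) = √(-1/464009 - √38/4)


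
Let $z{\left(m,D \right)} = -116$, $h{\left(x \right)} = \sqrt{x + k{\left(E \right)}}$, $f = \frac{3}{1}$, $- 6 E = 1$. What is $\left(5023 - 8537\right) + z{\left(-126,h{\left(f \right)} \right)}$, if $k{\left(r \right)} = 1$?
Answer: $-3630$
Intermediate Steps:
$E = - \frac{1}{6}$ ($E = \left(- \frac{1}{6}\right) 1 = - \frac{1}{6} \approx -0.16667$)
$f = 3$ ($f = 3 \cdot 1 = 3$)
$h{\left(x \right)} = \sqrt{1 + x}$ ($h{\left(x \right)} = \sqrt{x + 1} = \sqrt{1 + x}$)
$\left(5023 - 8537\right) + z{\left(-126,h{\left(f \right)} \right)} = \left(5023 - 8537\right) - 116 = -3514 - 116 = -3630$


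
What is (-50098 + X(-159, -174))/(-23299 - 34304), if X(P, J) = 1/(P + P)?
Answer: 15931165/18317754 ≈ 0.86971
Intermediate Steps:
X(P, J) = 1/(2*P)
(-50098 + X(-159, -174))/(-23299 - 34304) = (-50098 + (½)/(-159))/(-23299 - 34304) = (-50098 + (½)*(-1/159))/(-57603) = (-50098 - 1/318)*(-1/57603) = -15931165/318*(-1/57603) = 15931165/18317754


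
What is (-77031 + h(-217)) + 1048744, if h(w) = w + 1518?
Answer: 973014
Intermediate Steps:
h(w) = 1518 + w
(-77031 + h(-217)) + 1048744 = (-77031 + (1518 - 217)) + 1048744 = (-77031 + 1301) + 1048744 = -75730 + 1048744 = 973014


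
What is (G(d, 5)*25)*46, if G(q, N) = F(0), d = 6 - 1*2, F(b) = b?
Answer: 0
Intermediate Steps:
d = 4 (d = 6 - 2 = 4)
G(q, N) = 0
(G(d, 5)*25)*46 = (0*25)*46 = 0*46 = 0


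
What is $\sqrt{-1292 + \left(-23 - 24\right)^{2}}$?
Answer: $\sqrt{917} \approx 30.282$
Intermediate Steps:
$\sqrt{-1292 + \left(-23 - 24\right)^{2}} = \sqrt{-1292 + \left(-47\right)^{2}} = \sqrt{-1292 + 2209} = \sqrt{917}$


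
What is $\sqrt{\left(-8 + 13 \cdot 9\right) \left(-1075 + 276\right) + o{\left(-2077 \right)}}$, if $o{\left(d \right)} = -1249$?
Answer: $2 i \sqrt{22085} \approx 297.22 i$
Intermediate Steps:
$\sqrt{\left(-8 + 13 \cdot 9\right) \left(-1075 + 276\right) + o{\left(-2077 \right)}} = \sqrt{\left(-8 + 13 \cdot 9\right) \left(-1075 + 276\right) - 1249} = \sqrt{\left(-8 + 117\right) \left(-799\right) - 1249} = \sqrt{109 \left(-799\right) - 1249} = \sqrt{-87091 - 1249} = \sqrt{-88340} = 2 i \sqrt{22085}$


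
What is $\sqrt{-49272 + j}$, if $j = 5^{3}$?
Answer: $7 i \sqrt{1003} \approx 221.69 i$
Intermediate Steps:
$j = 125$
$\sqrt{-49272 + j} = \sqrt{-49272 + 125} = \sqrt{-49147} = 7 i \sqrt{1003}$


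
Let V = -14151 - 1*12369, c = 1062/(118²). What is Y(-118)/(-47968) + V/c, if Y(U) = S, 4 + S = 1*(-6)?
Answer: -25018190065/71952 ≈ -3.4771e+5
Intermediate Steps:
S = -10 (S = -4 + 1*(-6) = -4 - 6 = -10)
Y(U) = -10
c = 9/118 (c = 1062/13924 = 1062*(1/13924) = 9/118 ≈ 0.076271)
V = -26520 (V = -14151 - 12369 = -26520)
Y(-118)/(-47968) + V/c = -10/(-47968) - 26520/9/118 = -10*(-1/47968) - 26520*118/9 = 5/23984 - 1043120/3 = -25018190065/71952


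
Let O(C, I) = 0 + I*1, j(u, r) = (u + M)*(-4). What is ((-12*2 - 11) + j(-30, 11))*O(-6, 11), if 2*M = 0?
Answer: 935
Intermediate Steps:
M = 0 (M = (½)*0 = 0)
j(u, r) = -4*u (j(u, r) = (u + 0)*(-4) = u*(-4) = -4*u)
O(C, I) = I (O(C, I) = 0 + I = I)
((-12*2 - 11) + j(-30, 11))*O(-6, 11) = ((-12*2 - 11) - 4*(-30))*11 = ((-24 - 11) + 120)*11 = (-35 + 120)*11 = 85*11 = 935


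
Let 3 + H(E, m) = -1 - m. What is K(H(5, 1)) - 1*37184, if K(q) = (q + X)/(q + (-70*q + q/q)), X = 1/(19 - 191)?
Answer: -2212895069/59512 ≈ -37184.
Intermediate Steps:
H(E, m) = -4 - m (H(E, m) = -3 + (-1 - m) = -4 - m)
X = -1/172 (X = 1/(-172) = -1/172 ≈ -0.0058140)
K(q) = (-1/172 + q)/(1 - 69*q) (K(q) = (q - 1/172)/(q + (-70*q + q/q)) = (-1/172 + q)/(q + (-70*q + 1)) = (-1/172 + q)/(q + (1 - 70*q)) = (-1/172 + q)/(1 - 69*q))
K(H(5, 1)) - 1*37184 = (1 - 172*(-4 - 1*1))/(172*(-1 + 69*(-4 - 1*1))) - 1*37184 = (1 - 172*(-4 - 1))/(172*(-1 + 69*(-4 - 1))) - 37184 = (1 - 172*(-5))/(172*(-1 + 69*(-5))) - 37184 = (1 + 860)/(172*(-1 - 345)) - 37184 = (1/172)*861/(-346) - 37184 = (1/172)*(-1/346)*861 - 37184 = -861/59512 - 37184 = -2212895069/59512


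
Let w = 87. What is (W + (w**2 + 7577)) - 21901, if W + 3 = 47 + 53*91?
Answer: -1888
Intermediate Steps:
W = 4867 (W = -3 + (47 + 53*91) = -3 + (47 + 4823) = -3 + 4870 = 4867)
(W + (w**2 + 7577)) - 21901 = (4867 + (87**2 + 7577)) - 21901 = (4867 + (7569 + 7577)) - 21901 = (4867 + 15146) - 21901 = 20013 - 21901 = -1888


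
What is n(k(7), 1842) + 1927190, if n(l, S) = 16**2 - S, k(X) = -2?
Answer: 1925604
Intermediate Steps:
n(l, S) = 256 - S
n(k(7), 1842) + 1927190 = (256 - 1*1842) + 1927190 = (256 - 1842) + 1927190 = -1586 + 1927190 = 1925604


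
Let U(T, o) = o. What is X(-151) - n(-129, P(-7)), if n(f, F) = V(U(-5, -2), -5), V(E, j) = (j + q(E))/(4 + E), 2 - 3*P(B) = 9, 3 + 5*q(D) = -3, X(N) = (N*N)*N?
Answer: -34429479/10 ≈ -3.4429e+6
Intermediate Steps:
X(N) = N³ (X(N) = N²*N = N³)
q(D) = -6/5 (q(D) = -⅗ + (⅕)*(-3) = -⅗ - ⅗ = -6/5)
P(B) = -7/3 (P(B) = ⅔ - ⅓*9 = ⅔ - 3 = -7/3)
V(E, j) = (-6/5 + j)/(4 + E) (V(E, j) = (j - 6/5)/(4 + E) = (-6/5 + j)/(4 + E))
n(f, F) = -31/10 (n(f, F) = (-6/5 - 5)/(4 - 2) = -31/5/2 = (½)*(-31/5) = -31/10)
X(-151) - n(-129, P(-7)) = (-151)³ - 1*(-31/10) = -3442951 + 31/10 = -34429479/10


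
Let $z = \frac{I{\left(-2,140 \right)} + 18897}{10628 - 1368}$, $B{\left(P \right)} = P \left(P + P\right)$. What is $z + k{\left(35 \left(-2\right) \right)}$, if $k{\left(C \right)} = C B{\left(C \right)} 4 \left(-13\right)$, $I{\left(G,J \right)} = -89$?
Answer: $\frac{82580684702}{2315} \approx 3.5672 \cdot 10^{7}$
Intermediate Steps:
$B{\left(P \right)} = 2 P^{2}$ ($B{\left(P \right)} = P 2 P = 2 P^{2}$)
$k{\left(C \right)} = - 104 C^{3}$ ($k{\left(C \right)} = C 2 C^{2} \cdot 4 \left(-13\right) = 2 C^{3} \cdot 4 \left(-13\right) = 8 C^{3} \left(-13\right) = - 104 C^{3}$)
$z = \frac{4702}{2315}$ ($z = \frac{-89 + 18897}{10628 - 1368} = \frac{18808}{9260} = 18808 \cdot \frac{1}{9260} = \frac{4702}{2315} \approx 2.0311$)
$z + k{\left(35 \left(-2\right) \right)} = \frac{4702}{2315} - 104 \left(35 \left(-2\right)\right)^{3} = \frac{4702}{2315} - 104 \left(-70\right)^{3} = \frac{4702}{2315} - -35672000 = \frac{4702}{2315} + 35672000 = \frac{82580684702}{2315}$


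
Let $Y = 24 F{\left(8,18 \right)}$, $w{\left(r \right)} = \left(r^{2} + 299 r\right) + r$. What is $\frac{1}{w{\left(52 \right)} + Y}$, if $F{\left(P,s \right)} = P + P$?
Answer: $\frac{1}{18688} \approx 5.351 \cdot 10^{-5}$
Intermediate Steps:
$w{\left(r \right)} = r^{2} + 300 r$
$F{\left(P,s \right)} = 2 P$
$Y = 384$ ($Y = 24 \cdot 2 \cdot 8 = 24 \cdot 16 = 384$)
$\frac{1}{w{\left(52 \right)} + Y} = \frac{1}{52 \left(300 + 52\right) + 384} = \frac{1}{52 \cdot 352 + 384} = \frac{1}{18304 + 384} = \frac{1}{18688}$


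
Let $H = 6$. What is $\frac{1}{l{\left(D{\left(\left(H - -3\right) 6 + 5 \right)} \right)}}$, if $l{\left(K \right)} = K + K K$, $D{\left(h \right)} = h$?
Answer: $\frac{1}{3540} \approx 0.00028249$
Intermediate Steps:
$l{\left(K \right)} = K + K^{2}$
$\frac{1}{l{\left(D{\left(\left(H - -3\right) 6 + 5 \right)} \right)}} = \frac{1}{\left(\left(6 - -3\right) 6 + 5\right) \left(1 + \left(\left(6 - -3\right) 6 + 5\right)\right)} = \frac{1}{\left(\left(6 + 3\right) 6 + 5\right) \left(1 + \left(\left(6 + 3\right) 6 + 5\right)\right)} = \frac{1}{\left(9 \cdot 6 + 5\right) \left(1 + \left(9 \cdot 6 + 5\right)\right)} = \frac{1}{\left(54 + 5\right) \left(1 + \left(54 + 5\right)\right)} = \frac{1}{59 \left(1 + 59\right)} = \frac{1}{59 \cdot 60} = \frac{1}{3540}$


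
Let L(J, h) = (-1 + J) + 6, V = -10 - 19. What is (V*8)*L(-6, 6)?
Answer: 232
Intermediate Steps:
V = -29
L(J, h) = 5 + J
(V*8)*L(-6, 6) = (-29*8)*(5 - 6) = -232*(-1) = 232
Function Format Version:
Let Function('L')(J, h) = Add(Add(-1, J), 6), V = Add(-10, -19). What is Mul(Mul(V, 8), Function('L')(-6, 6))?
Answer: 232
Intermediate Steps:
V = -29
Function('L')(J, h) = Add(5, J)
Mul(Mul(V, 8), Function('L')(-6, 6)) = Mul(Mul(-29, 8), Add(5, -6)) = Mul(-232, -1) = 232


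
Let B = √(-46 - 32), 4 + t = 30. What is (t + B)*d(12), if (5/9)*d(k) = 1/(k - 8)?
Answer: 117/10 + 9*I*√78/20 ≈ 11.7 + 3.9743*I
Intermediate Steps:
t = 26 (t = -4 + 30 = 26)
d(k) = 9/(5*(-8 + k)) (d(k) = 9/(5*(k - 8)) = 9/(5*(-8 + k)))
B = I*√78 (B = √(-78) = I*√78 ≈ 8.8318*I)
(t + B)*d(12) = (26 + I*√78)*(9/(5*(-8 + 12))) = (26 + I*√78)*((9/5)/4) = (26 + I*√78)*((9/5)*(¼)) = (26 + I*√78)*(9/20) = 117/10 + 9*I*√78/20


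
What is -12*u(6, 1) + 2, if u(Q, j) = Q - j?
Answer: -58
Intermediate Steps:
-12*u(6, 1) + 2 = -12*(6 - 1*1) + 2 = -12*(6 - 1) + 2 = -12*5 + 2 = -60 + 2 = -58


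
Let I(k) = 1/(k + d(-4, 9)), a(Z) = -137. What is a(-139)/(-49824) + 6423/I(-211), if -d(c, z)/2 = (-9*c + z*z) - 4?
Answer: -139848544087/49824 ≈ -2.8069e+6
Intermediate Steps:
d(c, z) = 8 - 2*z**2 + 18*c (d(c, z) = -2*((-9*c + z*z) - 4) = -2*((-9*c + z**2) - 4) = -2*((z**2 - 9*c) - 4) = -2*(-4 + z**2 - 9*c) = 8 - 2*z**2 + 18*c)
I(k) = 1/(-226 + k) (I(k) = 1/(k + (8 - 2*9**2 + 18*(-4))) = 1/(k + (8 - 2*81 - 72)) = 1/(k + (8 - 162 - 72)) = 1/(k - 226) = 1/(-226 + k))
a(-139)/(-49824) + 6423/I(-211) = -137/(-49824) + 6423/(1/(-226 - 211)) = -137*(-1/49824) + 6423/(1/(-437)) = 137/49824 + 6423/(-1/437) = 137/49824 + 6423*(-437) = 137/49824 - 2806851 = -139848544087/49824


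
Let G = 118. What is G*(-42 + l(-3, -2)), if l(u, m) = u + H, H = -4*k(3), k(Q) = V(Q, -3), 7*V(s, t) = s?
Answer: -38586/7 ≈ -5512.3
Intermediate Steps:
V(s, t) = s/7
k(Q) = Q/7
H = -12/7 (H = -4*3/7 = -12/7 ≈ -1.7143)
l(u, m) = -12/7 + u (l(u, m) = u - 12/7 = -12/7 + u)
G*(-42 + l(-3, -2)) = 118*(-42 + (-12/7 - 3)) = 118*(-42 - 33/7) = 118*(-327/7) = -38586/7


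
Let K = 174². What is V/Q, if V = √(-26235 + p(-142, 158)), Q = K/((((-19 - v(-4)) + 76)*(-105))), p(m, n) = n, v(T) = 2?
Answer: -1925*I*√26077/10092 ≈ -30.802*I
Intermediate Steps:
K = 30276
Q = -10092/1925 (Q = 30276/((((-19 - 1*2) + 76)*(-105))) = 30276/((((-19 - 2) + 76)*(-105))) = 30276/(((-21 + 76)*(-105))) = 30276/((55*(-105))) = 30276/(-5775) = 30276*(-1/5775) = -10092/1925 ≈ -5.2426)
V = I*√26077 (V = √(-26235 + 158) = √(-26077) = I*√26077 ≈ 161.48*I)
V/Q = (I*√26077)/(-10092/1925) = (I*√26077)*(-1925/10092) = -1925*I*√26077/10092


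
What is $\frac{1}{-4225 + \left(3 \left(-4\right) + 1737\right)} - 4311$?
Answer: $- \frac{10777501}{2500} \approx -4311.0$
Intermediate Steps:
$\frac{1}{-4225 + \left(3 \left(-4\right) + 1737\right)} - 4311 = \frac{1}{-4225 + \left(-12 + 1737\right)} - 4311 = \frac{1}{-4225 + 1725} - 4311 = \frac{1}{-2500} - 4311 = - \frac{1}{2500} - 4311 = - \frac{10777501}{2500}$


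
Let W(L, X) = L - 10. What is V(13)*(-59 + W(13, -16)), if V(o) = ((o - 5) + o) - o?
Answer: -448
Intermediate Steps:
W(L, X) = -10 + L
V(o) = -5 + o (V(o) = ((-5 + o) + o) - o = (-5 + 2*o) - o = -5 + o)
V(13)*(-59 + W(13, -16)) = (-5 + 13)*(-59 + (-10 + 13)) = 8*(-59 + 3) = 8*(-56) = -448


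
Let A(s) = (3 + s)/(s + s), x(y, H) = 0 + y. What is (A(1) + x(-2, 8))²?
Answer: 0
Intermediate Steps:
x(y, H) = y
A(s) = (3 + s)/(2*s) (A(s) = (3 + s)/((2*s)) = (3 + s)*(1/(2*s)) = (3 + s)/(2*s))
(A(1) + x(-2, 8))² = ((½)*(3 + 1)/1 - 2)² = ((½)*1*4 - 2)² = (2 - 2)² = 0² = 0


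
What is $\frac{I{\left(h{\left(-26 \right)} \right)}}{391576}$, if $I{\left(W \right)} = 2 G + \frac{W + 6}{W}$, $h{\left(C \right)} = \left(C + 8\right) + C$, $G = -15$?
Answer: $- \frac{641}{8614672} \approx -7.4408 \cdot 10^{-5}$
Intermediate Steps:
$h{\left(C \right)} = 8 + 2 C$ ($h{\left(C \right)} = \left(8 + C\right) + C = 8 + 2 C$)
$I{\left(W \right)} = -30 + \frac{6 + W}{W}$ ($I{\left(W \right)} = 2 \left(-15\right) + \frac{W + 6}{W} = -30 + \frac{6 + W}{W}$)
$\frac{I{\left(h{\left(-26 \right)} \right)}}{391576} = \frac{-29 + \frac{6}{8 + 2 \left(-26\right)}}{391576} = \left(-29 + \frac{6}{8 - 52}\right) \frac{1}{391576} = \left(-29 + \frac{6}{-44}\right) \frac{1}{391576} = \left(-29 + 6 \left(- \frac{1}{44}\right)\right) \frac{1}{391576} = \left(-29 - \frac{3}{22}\right) \frac{1}{391576} = \left(- \frac{641}{22}\right) \frac{1}{391576} = - \frac{641}{8614672}$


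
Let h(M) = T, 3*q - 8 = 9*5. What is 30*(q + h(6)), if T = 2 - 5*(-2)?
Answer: 890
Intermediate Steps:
q = 53/3 (q = 8/3 + (9*5)/3 = 8/3 + (⅓)*45 = 8/3 + 15 = 53/3 ≈ 17.667)
T = 12 (T = 2 + 10 = 12)
h(M) = 12
30*(q + h(6)) = 30*(53/3 + 12) = 30*(89/3) = 890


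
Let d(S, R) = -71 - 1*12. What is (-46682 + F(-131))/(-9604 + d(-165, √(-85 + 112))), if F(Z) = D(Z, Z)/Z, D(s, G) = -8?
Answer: 6115334/1268997 ≈ 4.8190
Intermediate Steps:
d(S, R) = -83 (d(S, R) = -71 - 12 = -83)
F(Z) = -8/Z
(-46682 + F(-131))/(-9604 + d(-165, √(-85 + 112))) = (-46682 - 8/(-131))/(-9604 - 83) = (-46682 - 8*(-1/131))/(-9687) = (-46682 + 8/131)*(-1/9687) = -6115334/131*(-1/9687) = 6115334/1268997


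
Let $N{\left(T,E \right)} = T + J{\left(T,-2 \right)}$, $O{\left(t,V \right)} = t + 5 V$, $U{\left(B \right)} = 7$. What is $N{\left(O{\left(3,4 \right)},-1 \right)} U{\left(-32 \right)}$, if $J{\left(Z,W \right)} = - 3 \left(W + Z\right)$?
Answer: $-280$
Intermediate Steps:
$J{\left(Z,W \right)} = - 3 W - 3 Z$
$N{\left(T,E \right)} = 6 - 2 T$ ($N{\left(T,E \right)} = T - \left(-6 + 3 T\right) = 6 - 2 T$)
$N{\left(O{\left(3,4 \right)},-1 \right)} U{\left(-32 \right)} = \left(6 - 2 \left(3 + 5 \cdot 4\right)\right) 7 = \left(6 - 2 \left(3 + 20\right)\right) 7 = \left(6 - 46\right) 7 = \left(-40\right) 7 = -280$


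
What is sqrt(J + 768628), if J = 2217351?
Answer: sqrt(2985979) ≈ 1728.0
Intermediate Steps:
sqrt(J + 768628) = sqrt(2217351 + 768628) = sqrt(2985979)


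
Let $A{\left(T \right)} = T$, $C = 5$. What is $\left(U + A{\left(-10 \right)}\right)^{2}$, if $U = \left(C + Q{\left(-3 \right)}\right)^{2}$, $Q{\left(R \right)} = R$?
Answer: $36$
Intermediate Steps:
$U = 4$ ($U = \left(5 - 3\right)^{2} = 2^{2} = 4$)
$\left(U + A{\left(-10 \right)}\right)^{2} = \left(4 - 10\right)^{2} = \left(-6\right)^{2} = 36$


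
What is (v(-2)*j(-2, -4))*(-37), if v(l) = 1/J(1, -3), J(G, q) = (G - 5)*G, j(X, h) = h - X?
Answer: -37/2 ≈ -18.500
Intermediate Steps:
J(G, q) = G*(-5 + G) (J(G, q) = (-5 + G)*G = G*(-5 + G))
v(l) = -¼ (v(l) = 1/(1*(-5 + 1)) = 1/(1*(-4)) = 1/(-4) = -¼)
(v(-2)*j(-2, -4))*(-37) = -(-4 - 1*(-2))/4*(-37) = -(-4 + 2)/4*(-37) = -¼*(-2)*(-37) = (½)*(-37) = -37/2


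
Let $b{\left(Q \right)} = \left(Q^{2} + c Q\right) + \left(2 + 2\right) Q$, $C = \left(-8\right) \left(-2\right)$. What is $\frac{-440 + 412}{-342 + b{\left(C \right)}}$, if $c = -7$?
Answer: $\frac{14}{67} \approx 0.20896$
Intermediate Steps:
$C = 16$
$b{\left(Q \right)} = Q^{2} - 3 Q$ ($b{\left(Q \right)} = \left(Q^{2} - 7 Q\right) + \left(2 + 2\right) Q = \left(Q^{2} - 7 Q\right) + 4 Q = Q^{2} - 3 Q$)
$\frac{-440 + 412}{-342 + b{\left(C \right)}} = \frac{-440 + 412}{-342 + 16 \left(-3 + 16\right)} = - \frac{28}{-342 + 16 \cdot 13} = - \frac{28}{-342 + 208} = - \frac{28}{-134} = \left(-28\right) \left(- \frac{1}{134}\right) = \frac{14}{67}$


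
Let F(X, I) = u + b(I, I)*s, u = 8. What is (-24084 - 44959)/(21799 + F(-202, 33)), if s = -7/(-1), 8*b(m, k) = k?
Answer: -552344/174687 ≈ -3.1619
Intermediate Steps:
b(m, k) = k/8
s = 7 (s = -7*(-1) = 7)
F(X, I) = 8 + 7*I/8 (F(X, I) = 8 + (I/8)*7 = 8 + 7*I/8)
(-24084 - 44959)/(21799 + F(-202, 33)) = (-24084 - 44959)/(21799 + (8 + (7/8)*33)) = -69043/(21799 + (8 + 231/8)) = -69043/(21799 + 295/8) = -69043/174687/8 = -69043*8/174687 = -552344/174687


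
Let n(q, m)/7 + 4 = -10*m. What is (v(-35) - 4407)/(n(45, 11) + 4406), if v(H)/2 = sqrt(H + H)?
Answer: -4407/3608 + I*sqrt(70)/1804 ≈ -1.2215 + 0.0046378*I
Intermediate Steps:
v(H) = 2*sqrt(2)*sqrt(H) (v(H) = 2*sqrt(H + H) = 2*sqrt(2*H) = 2*(sqrt(2)*sqrt(H)) = 2*sqrt(2)*sqrt(H))
n(q, m) = -28 - 70*m (n(q, m) = -28 + 7*(-10*m) = -28 - 70*m)
(v(-35) - 4407)/(n(45, 11) + 4406) = (2*sqrt(2)*sqrt(-35) - 4407)/((-28 - 70*11) + 4406) = (2*sqrt(2)*(I*sqrt(35)) - 4407)/((-28 - 770) + 4406) = (2*I*sqrt(70) - 4407)/(-798 + 4406) = (-4407 + 2*I*sqrt(70))/3608 = (-4407 + 2*I*sqrt(70))*(1/3608) = -4407/3608 + I*sqrt(70)/1804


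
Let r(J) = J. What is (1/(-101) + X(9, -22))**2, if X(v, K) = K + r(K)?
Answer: 19758025/10201 ≈ 1936.9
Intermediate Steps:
X(v, K) = 2*K (X(v, K) = K + K = 2*K)
(1/(-101) + X(9, -22))**2 = (1/(-101) + 2*(-22))**2 = (-1/101 - 44)**2 = (-4445/101)**2 = 19758025/10201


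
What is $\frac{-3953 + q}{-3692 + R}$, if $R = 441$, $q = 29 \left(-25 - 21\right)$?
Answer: $\frac{5287}{3251} \approx 1.6263$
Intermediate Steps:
$q = -1334$ ($q = 29 \left(-46\right) = -1334$)
$\frac{-3953 + q}{-3692 + R} = \frac{-3953 - 1334}{-3692 + 441} = - \frac{5287}{-3251} = \left(-5287\right) \left(- \frac{1}{3251}\right) = \frac{5287}{3251}$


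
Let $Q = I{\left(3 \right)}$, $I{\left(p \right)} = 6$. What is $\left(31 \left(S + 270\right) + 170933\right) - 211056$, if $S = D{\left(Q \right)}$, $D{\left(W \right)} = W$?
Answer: $-31567$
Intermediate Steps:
$Q = 6$
$S = 6$
$\left(31 \left(S + 270\right) + 170933\right) - 211056 = \left(31 \left(6 + 270\right) + 170933\right) - 211056 = \left(31 \cdot 276 + 170933\right) - 211056 = \left(8556 + 170933\right) - 211056 = 179489 - 211056 = -31567$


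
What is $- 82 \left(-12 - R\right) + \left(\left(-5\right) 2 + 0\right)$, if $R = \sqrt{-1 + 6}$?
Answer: $974 + 82 \sqrt{5} \approx 1157.4$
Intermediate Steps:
$R = \sqrt{5} \approx 2.2361$
$- 82 \left(-12 - R\right) + \left(\left(-5\right) 2 + 0\right) = - 82 \left(-12 - \sqrt{5}\right) + \left(\left(-5\right) 2 + 0\right) = \left(984 + 82 \sqrt{5}\right) + \left(-10 + 0\right) = \left(984 + 82 \sqrt{5}\right) - 10 = 974 + 82 \sqrt{5}$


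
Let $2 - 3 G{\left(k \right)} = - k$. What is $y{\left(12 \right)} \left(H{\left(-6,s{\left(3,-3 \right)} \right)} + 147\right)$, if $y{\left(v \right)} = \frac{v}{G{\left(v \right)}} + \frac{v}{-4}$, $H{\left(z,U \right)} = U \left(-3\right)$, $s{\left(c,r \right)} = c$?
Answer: $- \frac{414}{7} \approx -59.143$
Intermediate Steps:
$G{\left(k \right)} = \frac{2}{3} + \frac{k}{3}$ ($G{\left(k \right)} = \frac{2}{3} - \frac{\left(-1\right) k}{3} = \frac{2}{3} + \frac{k}{3}$)
$H{\left(z,U \right)} = - 3 U$
$y{\left(v \right)} = - \frac{v}{4} + \frac{v}{\frac{2}{3} + \frac{v}{3}}$ ($y{\left(v \right)} = \frac{v}{\frac{2}{3} + \frac{v}{3}} + \frac{v}{-4} = \frac{v}{\frac{2}{3} + \frac{v}{3}} + v \left(- \frac{1}{4}\right) = \frac{v}{\frac{2}{3} + \frac{v}{3}} - \frac{v}{4} = - \frac{v}{4} + \frac{v}{\frac{2}{3} + \frac{v}{3}}$)
$y{\left(12 \right)} \left(H{\left(-6,s{\left(3,-3 \right)} \right)} + 147\right) = \frac{1}{4} \cdot 12 \frac{1}{2 + 12} \left(10 - 12\right) \left(\left(-3\right) 3 + 147\right) = \frac{1}{4} \cdot 12 \cdot \frac{1}{14} \left(10 - 12\right) \left(-9 + 147\right) = \frac{1}{4} \cdot 12 \cdot \frac{1}{14} \left(-2\right) 138 = \left(- \frac{3}{7}\right) 138 = - \frac{414}{7}$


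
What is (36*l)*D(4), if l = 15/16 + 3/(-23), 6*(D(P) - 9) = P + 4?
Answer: 27621/92 ≈ 300.23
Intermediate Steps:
D(P) = 29/3 + P/6 (D(P) = 9 + (P + 4)/6 = 9 + (4 + P)/6 = 9 + (⅔ + P/6) = 29/3 + P/6)
l = 297/368 (l = 15*(1/16) + 3*(-1/23) = 15/16 - 3/23 = 297/368 ≈ 0.80707)
(36*l)*D(4) = (36*(297/368))*(29/3 + (⅙)*4) = 2673*(29/3 + ⅔)/92 = (2673/92)*(31/3) = 27621/92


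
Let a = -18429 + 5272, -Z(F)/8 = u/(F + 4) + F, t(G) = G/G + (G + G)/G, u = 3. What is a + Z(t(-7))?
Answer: -92291/7 ≈ -13184.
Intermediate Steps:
t(G) = 3 (t(G) = 1 + (2*G)/G = 1 + 2 = 3)
Z(F) = -24/(4 + F) - 8*F (Z(F) = -8*(3/(F + 4) + F) = -8*(3/(4 + F) + F) = -8*(F + 3/(4 + F)) = -24/(4 + F) - 8*F)
a = -13157
a + Z(t(-7)) = -13157 + 8*(-3 - 1*3² - 4*3)/(4 + 3) = -13157 + 8*(-3 - 1*9 - 12)/7 = -13157 + 8*(⅐)*(-3 - 9 - 12) = -13157 + 8*(⅐)*(-24) = -13157 - 192/7 = -92291/7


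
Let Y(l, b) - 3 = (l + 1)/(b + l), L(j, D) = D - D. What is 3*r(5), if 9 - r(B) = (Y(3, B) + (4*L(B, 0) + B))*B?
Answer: -201/2 ≈ -100.50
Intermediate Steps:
L(j, D) = 0
Y(l, b) = 3 + (1 + l)/(b + l) (Y(l, b) = 3 + (l + 1)/(b + l) = 3 + (1 + l)/(b + l))
r(B) = 9 - B*(B + (13 + 3*B)/(3 + B)) (r(B) = 9 - ((1 + 3*B + 4*3)/(B + 3) + (4*0 + B))*B = 9 - ((1 + 3*B + 12)/(3 + B) + (0 + B))*B = 9 - ((13 + 3*B)/(3 + B) + B)*B = 9 - (B + (13 + 3*B)/(3 + B))*B = 9 - B*(B + (13 + 3*B)/(3 + B)))
3*r(5) = 3*((27 - 1*5³ - 6*5² - 4*5)/(3 + 5)) = 3*((27 - 1*125 - 6*25 - 20)/8) = 3*((27 - 125 - 150 - 20)/8) = 3*((⅛)*(-268)) = 3*(-67/2) = -201/2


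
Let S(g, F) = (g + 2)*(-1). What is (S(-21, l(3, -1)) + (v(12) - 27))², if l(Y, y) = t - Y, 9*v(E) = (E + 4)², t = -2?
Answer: 33856/81 ≈ 417.98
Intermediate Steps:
v(E) = (4 + E)²/9 (v(E) = (E + 4)²/9 = (4 + E)²/9)
l(Y, y) = -2 - Y
S(g, F) = -2 - g (S(g, F) = (2 + g)*(-1) = -2 - g)
(S(-21, l(3, -1)) + (v(12) - 27))² = ((-2 - 1*(-21)) + ((4 + 12)²/9 - 27))² = ((-2 + 21) + ((⅑)*16² - 27))² = (19 + ((⅑)*256 - 27))² = (19 + (256/9 - 27))² = (19 + 13/9)² = (184/9)² = 33856/81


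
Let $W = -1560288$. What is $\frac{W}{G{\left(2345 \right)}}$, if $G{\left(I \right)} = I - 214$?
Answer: $- \frac{1560288}{2131} \approx -732.19$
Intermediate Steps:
$G{\left(I \right)} = -214 + I$
$\frac{W}{G{\left(2345 \right)}} = - \frac{1560288}{-214 + 2345} = - \frac{1560288}{2131}$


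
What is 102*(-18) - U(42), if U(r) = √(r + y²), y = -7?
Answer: -1836 - √91 ≈ -1845.5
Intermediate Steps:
U(r) = √(49 + r) (U(r) = √(r + (-7)²) = √(r + 49) = √(49 + r))
102*(-18) - U(42) = 102*(-18) - √(49 + 42) = -1836 - √91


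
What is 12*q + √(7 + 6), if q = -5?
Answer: -60 + √13 ≈ -56.394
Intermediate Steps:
12*q + √(7 + 6) = 12*(-5) + √(7 + 6) = -60 + √13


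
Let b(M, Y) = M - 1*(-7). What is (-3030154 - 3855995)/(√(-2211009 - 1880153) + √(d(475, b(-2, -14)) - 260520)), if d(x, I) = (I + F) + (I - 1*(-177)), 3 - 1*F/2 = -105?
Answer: 6886149*I/(√260117 + √4091162) ≈ 2718.9*I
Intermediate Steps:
F = 216 (F = 6 - 2*(-105) = 6 + 210 = 216)
b(M, Y) = 7 + M (b(M, Y) = M + 7 = 7 + M)
d(x, I) = 393 + 2*I (d(x, I) = (I + 216) + (I - 1*(-177)) = (216 + I) + (I + 177) = (216 + I) + (177 + I) = 393 + 2*I)
(-3030154 - 3855995)/(√(-2211009 - 1880153) + √(d(475, b(-2, -14)) - 260520)) = (-3030154 - 3855995)/(√(-2211009 - 1880153) + √((393 + 2*(7 - 2)) - 260520)) = -6886149/(√(-4091162) + √((393 + 2*5) - 260520)) = -6886149/(I*√4091162 + √((393 + 10) - 260520)) = -6886149/(I*√4091162 + √(403 - 260520)) = -6886149/(I*√4091162 + √(-260117)) = -6886149/(I*√4091162 + I*√260117) = -6886149/(I*√260117 + I*√4091162)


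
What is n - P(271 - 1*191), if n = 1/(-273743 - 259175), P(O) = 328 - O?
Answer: -132163665/532918 ≈ -248.00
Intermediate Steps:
n = -1/532918 (n = 1/(-532918) = -1/532918 ≈ -1.8765e-6)
n - P(271 - 1*191) = -1/532918 - (328 - (271 - 1*191)) = -1/532918 - (328 - (271 - 191)) = -1/532918 - (328 - 1*80) = -1/532918 - (328 - 80) = -1/532918 - 1*248 = -1/532918 - 248 = -132163665/532918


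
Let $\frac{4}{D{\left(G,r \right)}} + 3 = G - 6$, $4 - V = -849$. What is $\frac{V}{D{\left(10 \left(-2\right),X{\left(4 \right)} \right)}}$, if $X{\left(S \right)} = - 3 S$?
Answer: $- \frac{24737}{4} \approx -6184.3$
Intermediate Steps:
$V = 853$ ($V = 4 - -849 = 4 + 849 = 853$)
$D{\left(G,r \right)} = \frac{4}{-9 + G}$ ($D{\left(G,r \right)} = \frac{4}{-3 + \left(G - 6\right)} = \frac{4}{-3 + \left(-6 + G\right)} = \frac{4}{-9 + G}$)
$\frac{V}{D{\left(10 \left(-2\right),X{\left(4 \right)} \right)}} = \frac{853}{4 \frac{1}{-9 + 10 \left(-2\right)}} = \frac{853}{4 \frac{1}{-9 - 20}} = \frac{853}{4 \frac{1}{-29}} = \frac{853}{4 \left(- \frac{1}{29}\right)} = \frac{853}{- \frac{4}{29}} = 853 \left(- \frac{29}{4}\right) = - \frac{24737}{4}$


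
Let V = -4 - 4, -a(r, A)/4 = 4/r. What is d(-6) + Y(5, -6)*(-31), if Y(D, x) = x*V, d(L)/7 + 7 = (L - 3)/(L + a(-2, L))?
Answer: -3137/2 ≈ -1568.5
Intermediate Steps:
a(r, A) = -16/r
V = -8
d(L) = -49 + 7*(-3 + L)/(8 + L) (d(L) = -49 + 7*((L - 3)/(L - 16/(-2))) = -49 + 7*((-3 + L)/(L - 16*(-½))) = -49 + 7*((-3 + L)/(L + 8)) = -49 + 7*((-3 + L)/(8 + L)) = -49 + 7*(-3 + L)/(8 + L))
Y(D, x) = -8*x (Y(D, x) = x*(-8) = -8*x)
d(-6) + Y(5, -6)*(-31) = 7*(-59 - 6*(-6))/(8 - 6) - 8*(-6)*(-31) = 7*(-59 + 36)/2 + 48*(-31) = 7*(½)*(-23) - 1488 = -161/2 - 1488 = -3137/2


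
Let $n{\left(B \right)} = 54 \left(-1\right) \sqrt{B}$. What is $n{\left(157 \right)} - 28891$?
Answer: $-28891 - 54 \sqrt{157} \approx -29568.0$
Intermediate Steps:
$n{\left(B \right)} = - 54 \sqrt{B}$
$n{\left(157 \right)} - 28891 = - 54 \sqrt{157} - 28891 = -28891 - 54 \sqrt{157}$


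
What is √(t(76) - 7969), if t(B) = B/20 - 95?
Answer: I*√201505/5 ≈ 89.779*I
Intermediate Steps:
t(B) = -95 + B/20 (t(B) = B*(1/20) - 95 = B/20 - 95 = -95 + B/20)
√(t(76) - 7969) = √((-95 + (1/20)*76) - 7969) = √((-95 + 19/5) - 7969) = √(-456/5 - 7969) = √(-40301/5) = I*√201505/5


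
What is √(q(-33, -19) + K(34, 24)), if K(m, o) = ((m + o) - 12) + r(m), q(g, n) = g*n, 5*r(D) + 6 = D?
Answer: 3*√1885/5 ≈ 26.050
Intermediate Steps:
r(D) = -6/5 + D/5
K(m, o) = -66/5 + o + 6*m/5 (K(m, o) = ((m + o) - 12) + (-6/5 + m/5) = (-12 + m + o) + (-6/5 + m/5) = -66/5 + o + 6*m/5)
√(q(-33, -19) + K(34, 24)) = √(-33*(-19) + (-66/5 + 24 + (6/5)*34)) = √(627 + (-66/5 + 24 + 204/5)) = √(627 + 258/5) = √(3393/5) = 3*√1885/5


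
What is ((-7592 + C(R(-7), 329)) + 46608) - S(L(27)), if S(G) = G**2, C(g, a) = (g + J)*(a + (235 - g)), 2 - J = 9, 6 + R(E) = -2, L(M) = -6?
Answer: 30400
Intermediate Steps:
R(E) = -8 (R(E) = -6 - 2 = -8)
J = -7 (J = 2 - 1*9 = 2 - 9 = -7)
C(g, a) = (-7 + g)*(235 + a - g) (C(g, a) = (g - 7)*(a + (235 - g)) = (-7 + g)*(235 + a - g))
((-7592 + C(R(-7), 329)) + 46608) - S(L(27)) = ((-7592 + (-1645 - 1*(-8)**2 - 7*329 + 242*(-8) + 329*(-8))) + 46608) - 1*(-6)**2 = ((-7592 + (-1645 - 1*64 - 2303 - 1936 - 2632)) + 46608) - 1*36 = ((-7592 + (-1645 - 64 - 2303 - 1936 - 2632)) + 46608) - 36 = ((-7592 - 8580) + 46608) - 36 = (-16172 + 46608) - 36 = 30436 - 36 = 30400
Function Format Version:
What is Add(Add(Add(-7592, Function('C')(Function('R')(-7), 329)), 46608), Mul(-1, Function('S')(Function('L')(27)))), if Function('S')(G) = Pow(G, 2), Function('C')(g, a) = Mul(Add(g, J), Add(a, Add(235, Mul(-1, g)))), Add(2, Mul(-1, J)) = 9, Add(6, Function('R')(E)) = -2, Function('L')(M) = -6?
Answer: 30400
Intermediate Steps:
Function('R')(E) = -8 (Function('R')(E) = Add(-6, -2) = -8)
J = -7 (J = Add(2, Mul(-1, 9)) = Add(2, -9) = -7)
Function('C')(g, a) = Mul(Add(-7, g), Add(235, a, Mul(-1, g))) (Function('C')(g, a) = Mul(Add(g, -7), Add(a, Add(235, Mul(-1, g)))) = Mul(Add(-7, g), Add(235, a, Mul(-1, g))))
Add(Add(Add(-7592, Function('C')(Function('R')(-7), 329)), 46608), Mul(-1, Function('S')(Function('L')(27)))) = Add(Add(Add(-7592, Add(-1645, Mul(-1, Pow(-8, 2)), Mul(-7, 329), Mul(242, -8), Mul(329, -8))), 46608), Mul(-1, Pow(-6, 2))) = Add(Add(Add(-7592, Add(-1645, Mul(-1, 64), -2303, -1936, -2632)), 46608), Mul(-1, 36)) = Add(Add(Add(-7592, Add(-1645, -64, -2303, -1936, -2632)), 46608), -36) = Add(Add(Add(-7592, -8580), 46608), -36) = Add(Add(-16172, 46608), -36) = Add(30436, -36) = 30400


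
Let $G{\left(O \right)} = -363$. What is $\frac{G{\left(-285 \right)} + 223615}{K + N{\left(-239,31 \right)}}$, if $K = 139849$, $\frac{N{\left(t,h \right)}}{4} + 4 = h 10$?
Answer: $\frac{223252}{141073} \approx 1.5825$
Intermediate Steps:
$N{\left(t,h \right)} = -16 + 40 h$ ($N{\left(t,h \right)} = -16 + 4 h 10 = -16 + 4 \cdot 10 h = -16 + 40 h$)
$\frac{G{\left(-285 \right)} + 223615}{K + N{\left(-239,31 \right)}} = \frac{-363 + 223615}{139849 + \left(-16 + 40 \cdot 31\right)} = \frac{223252}{139849 + \left(-16 + 1240\right)} = \frac{223252}{139849 + 1224} = \frac{223252}{141073}$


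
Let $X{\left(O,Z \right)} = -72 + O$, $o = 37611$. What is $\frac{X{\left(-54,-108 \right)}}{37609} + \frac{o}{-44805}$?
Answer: $- \frac{473385843}{561690415} \approx -0.84279$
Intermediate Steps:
$\frac{X{\left(-54,-108 \right)}}{37609} + \frac{o}{-44805} = \frac{-72 - 54}{37609} + \frac{37611}{-44805} = \left(-126\right) \frac{1}{37609} + 37611 \left(- \frac{1}{44805}\right) = - \frac{126}{37609} - \frac{12537}{14935} = - \frac{473385843}{561690415}$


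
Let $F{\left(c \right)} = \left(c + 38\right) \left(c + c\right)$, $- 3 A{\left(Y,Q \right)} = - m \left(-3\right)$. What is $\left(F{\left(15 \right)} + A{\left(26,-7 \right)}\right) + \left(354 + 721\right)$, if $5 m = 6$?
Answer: $\frac{13319}{5} \approx 2663.8$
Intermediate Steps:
$m = \frac{6}{5}$ ($m = \frac{1}{5} \cdot 6 = \frac{6}{5} \approx 1.2$)
$A{\left(Y,Q \right)} = - \frac{6}{5}$ ($A{\left(Y,Q \right)} = - \frac{\left(-1\right) \frac{6}{5} \left(-3\right)}{3} = - \frac{\left(- \frac{6}{5}\right) \left(-3\right)}{3} = \left(- \frac{1}{3}\right) \frac{18}{5} = - \frac{6}{5}$)
$F{\left(c \right)} = 2 c \left(38 + c\right)$ ($F{\left(c \right)} = \left(38 + c\right) 2 c = 2 c \left(38 + c\right)$)
$\left(F{\left(15 \right)} + A{\left(26,-7 \right)}\right) + \left(354 + 721\right) = \left(2 \cdot 15 \left(38 + 15\right) - \frac{6}{5}\right) + \left(354 + 721\right) = \left(2 \cdot 15 \cdot 53 - \frac{6}{5}\right) + 1075 = \left(1590 - \frac{6}{5}\right) + 1075 = \frac{7944}{5} + 1075 = \frac{13319}{5}$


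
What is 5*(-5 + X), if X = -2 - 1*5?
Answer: -60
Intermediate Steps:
X = -7 (X = -2 - 5 = -7)
5*(-5 + X) = 5*(-5 - 7) = 5*(-12) = -60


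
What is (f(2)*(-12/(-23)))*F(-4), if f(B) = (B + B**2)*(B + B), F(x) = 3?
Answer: 864/23 ≈ 37.565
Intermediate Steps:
f(B) = 2*B*(B + B**2) (f(B) = (B + B**2)*(2*B) = 2*B*(B + B**2))
(f(2)*(-12/(-23)))*F(-4) = ((2*2**2*(1 + 2))*(-12/(-23)))*3 = ((2*4*3)*(-12*(-1/23)))*3 = (24*(12/23))*3 = (288/23)*3 = 864/23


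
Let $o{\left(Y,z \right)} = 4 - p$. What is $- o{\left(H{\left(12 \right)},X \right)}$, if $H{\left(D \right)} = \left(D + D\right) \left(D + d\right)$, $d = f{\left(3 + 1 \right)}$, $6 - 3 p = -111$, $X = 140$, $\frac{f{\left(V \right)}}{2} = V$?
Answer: $35$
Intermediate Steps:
$f{\left(V \right)} = 2 V$
$p = 39$ ($p = 2 - -37 = 2 + 37 = 39$)
$d = 8$ ($d = 2 \left(3 + 1\right) = 2 \cdot 4 = 8$)
$H{\left(D \right)} = 2 D \left(8 + D\right)$ ($H{\left(D \right)} = \left(D + D\right) \left(D + 8\right) = 2 D \left(8 + D\right)$)
$o{\left(Y,z \right)} = -35$ ($o{\left(Y,z \right)} = 4 - 39 = -35$)
$- o{\left(H{\left(12 \right)},X \right)} = \left(-1\right) \left(-35\right) = 35$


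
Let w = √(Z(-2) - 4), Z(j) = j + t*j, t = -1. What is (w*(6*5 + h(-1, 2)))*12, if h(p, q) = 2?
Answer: 768*I ≈ 768.0*I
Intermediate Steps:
Z(j) = 0 (Z(j) = j - j = 0)
w = 2*I (w = √(0 - 4) = √(-4) = 2*I ≈ 2.0*I)
(w*(6*5 + h(-1, 2)))*12 = ((2*I)*(6*5 + 2))*12 = ((2*I)*(30 + 2))*12 = ((2*I)*32)*12 = (64*I)*12 = 768*I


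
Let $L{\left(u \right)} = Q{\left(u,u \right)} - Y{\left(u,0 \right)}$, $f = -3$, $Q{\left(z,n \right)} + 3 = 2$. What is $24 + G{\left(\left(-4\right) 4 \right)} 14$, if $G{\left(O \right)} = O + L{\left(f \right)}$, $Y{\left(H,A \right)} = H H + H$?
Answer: $-298$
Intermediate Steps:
$Y{\left(H,A \right)} = H + H^{2}$ ($Y{\left(H,A \right)} = H^{2} + H = H + H^{2}$)
$Q{\left(z,n \right)} = -1$ ($Q{\left(z,n \right)} = -3 + 2 = -1$)
$L{\left(u \right)} = -1 - u \left(1 + u\right)$
$G{\left(O \right)} = -7 + O$ ($G{\left(O \right)} = O - \left(1 - 3 \left(1 - 3\right)\right) = O - \left(1 - -6\right) = O - 7 = -7 + O$)
$24 + G{\left(\left(-4\right) 4 \right)} 14 = 24 + \left(-7 - 16\right) 14 = 24 - 322 = -298$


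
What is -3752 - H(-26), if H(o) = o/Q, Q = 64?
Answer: -120051/32 ≈ -3751.6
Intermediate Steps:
H(o) = o/64
-3752 - H(-26) = -3752 - (-26)/64 = -3752 - 1*(-13/32) = -3752 + 13/32 = -120051/32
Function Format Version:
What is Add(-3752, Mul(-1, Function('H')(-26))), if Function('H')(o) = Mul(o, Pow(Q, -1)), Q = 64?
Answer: Rational(-120051, 32) ≈ -3751.6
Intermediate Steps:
Function('H')(o) = Mul(Rational(1, 64), o) (Function('H')(o) = Mul(o, Pow(64, -1)) = Mul(o, Rational(1, 64)) = Mul(Rational(1, 64), o))
Add(-3752, Mul(-1, Function('H')(-26))) = Add(-3752, Mul(-1, Mul(Rational(1, 64), -26))) = Add(-3752, Mul(-1, Rational(-13, 32))) = Add(-3752, Rational(13, 32)) = Rational(-120051, 32)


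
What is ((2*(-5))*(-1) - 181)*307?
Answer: -52497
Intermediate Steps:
((2*(-5))*(-1) - 181)*307 = (-10*(-1) - 181)*307 = (10 - 181)*307 = -171*307 = -52497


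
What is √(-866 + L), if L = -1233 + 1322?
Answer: I*√777 ≈ 27.875*I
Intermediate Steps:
L = 89
√(-866 + L) = √(-866 + 89) = √(-777) = I*√777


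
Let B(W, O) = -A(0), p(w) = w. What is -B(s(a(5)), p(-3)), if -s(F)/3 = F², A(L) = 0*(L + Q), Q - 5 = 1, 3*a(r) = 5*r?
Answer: 0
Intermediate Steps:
a(r) = 5*r/3 (a(r) = (5*r)/3 = 5*r/3)
Q = 6 (Q = 5 + 1 = 6)
A(L) = 0 (A(L) = 0*(L + 6) = 0*(6 + L) = 0)
s(F) = -3*F²
B(W, O) = 0 (B(W, O) = -1*0 = 0)
-B(s(a(5)), p(-3)) = -1*0 = 0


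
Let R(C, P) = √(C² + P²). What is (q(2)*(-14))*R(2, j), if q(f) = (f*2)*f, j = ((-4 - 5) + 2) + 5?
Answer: -224*√2 ≈ -316.78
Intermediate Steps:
j = -2 (j = (-9 + 2) + 5 = -7 + 5 = -2)
q(f) = 2*f² (q(f) = (2*f)*f = 2*f²)
(q(2)*(-14))*R(2, j) = ((2*2²)*(-14))*√(2² + (-2)²) = ((2*4)*(-14))*√(4 + 4) = (8*(-14))*√8 = -224*√2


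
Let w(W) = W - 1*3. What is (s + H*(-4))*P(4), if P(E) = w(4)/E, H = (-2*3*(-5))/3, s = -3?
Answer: -43/4 ≈ -10.750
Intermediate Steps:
w(W) = -3 + W (w(W) = W - 3 = -3 + W)
H = 10 (H = -6*(-5)*(⅓) = 30*(⅓) = 10)
P(E) = 1/E (P(E) = (-3 + 4)/E = 1/E)
(s + H*(-4))*P(4) = (-3 + 10*(-4))/4 = (-3 - 40)*(¼) = -43*¼ = -43/4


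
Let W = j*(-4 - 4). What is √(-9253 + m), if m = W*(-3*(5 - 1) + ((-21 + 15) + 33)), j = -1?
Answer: I*√9133 ≈ 95.567*I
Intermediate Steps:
W = 8 (W = -(-4 - 4) = -1*(-8) = 8)
m = 120 (m = 8*(-3*(5 - 1) + ((-21 + 15) + 33)) = 8*(-3*4 + (-6 + 33)) = 8*(-12 + 27) = 8*15 = 120)
√(-9253 + m) = √(-9253 + 120) = √(-9133) = I*√9133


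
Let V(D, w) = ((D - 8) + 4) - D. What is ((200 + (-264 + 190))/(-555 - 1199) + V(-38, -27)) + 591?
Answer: 514736/877 ≈ 586.93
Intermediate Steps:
V(D, w) = -4 (V(D, w) = ((-8 + D) + 4) - D = (-4 + D) - D = -4)
((200 + (-264 + 190))/(-555 - 1199) + V(-38, -27)) + 591 = ((200 + (-264 + 190))/(-555 - 1199) - 4) + 591 = ((200 - 74)/(-1754) - 4) + 591 = (126*(-1/1754) - 4) + 591 = (-63/877 - 4) + 591 = -3571/877 + 591 = 514736/877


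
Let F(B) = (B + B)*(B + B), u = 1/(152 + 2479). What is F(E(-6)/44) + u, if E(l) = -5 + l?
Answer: 2635/10524 ≈ 0.25038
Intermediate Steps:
u = 1/2631 ≈ 0.00038008
F(B) = 4*B**2 (F(B) = (2*B)*(2*B) = 4*B**2)
F(E(-6)/44) + u = 4*((-5 - 6)/44)**2 + 1/2631 = 4*(-11*1/44)**2 + 1/2631 = 4*(-1/4)**2 + 1/2631 = 4*(1/16) + 1/2631 = 1/4 + 1/2631 = 2635/10524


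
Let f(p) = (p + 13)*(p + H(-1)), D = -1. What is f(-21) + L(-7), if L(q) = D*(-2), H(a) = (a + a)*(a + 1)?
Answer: 170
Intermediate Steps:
H(a) = 2*a*(1 + a) (H(a) = (2*a)*(1 + a) = 2*a*(1 + a))
L(q) = 2 (L(q) = -1*(-2) = 2)
f(p) = p*(13 + p) (f(p) = (p + 13)*(p + 2*(-1)*(1 - 1)) = (13 + p)*(p + 2*(-1)*0) = (13 + p)*(p + 0) = (13 + p)*p = p*(13 + p))
f(-21) + L(-7) = -21*(13 - 21) + 2 = -21*(-8) + 2 = 168 + 2 = 170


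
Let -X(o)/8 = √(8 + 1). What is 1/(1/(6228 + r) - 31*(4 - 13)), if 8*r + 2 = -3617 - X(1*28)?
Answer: 46229/12897899 ≈ 0.0035842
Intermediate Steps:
X(o) = -24 (X(o) = -8*√(8 + 1) = -8*√9 = -8*3 = -24)
r = -3595/8 (r = -¼ + (-3617 - 1*(-24))/8 = -¼ + (-3617 + 24)/8 = -¼ + (⅛)*(-3593) = -¼ - 3593/8 = -3595/8 ≈ -449.38)
1/(1/(6228 + r) - 31*(4 - 13)) = 1/(1/(6228 - 3595/8) - 31*(4 - 13)) = 1/(1/(46229/8) - 31*(-9)) = 1/(8/46229 + 279) = 1/(12897899/46229) = 46229/12897899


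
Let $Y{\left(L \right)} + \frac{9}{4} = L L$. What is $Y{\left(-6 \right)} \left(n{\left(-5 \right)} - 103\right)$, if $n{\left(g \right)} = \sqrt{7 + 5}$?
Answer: $- \frac{13905}{4} + \frac{135 \sqrt{3}}{2} \approx -3359.3$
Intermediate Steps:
$n{\left(g \right)} = 2 \sqrt{3}$ ($n{\left(g \right)} = \sqrt{12} = 2 \sqrt{3}$)
$Y{\left(L \right)} = - \frac{9}{4} + L^{2}$ ($Y{\left(L \right)} = - \frac{9}{4} + L L = - \frac{9}{4} + L^{2}$)
$Y{\left(-6 \right)} \left(n{\left(-5 \right)} - 103\right) = \left(- \frac{9}{4} + \left(-6\right)^{2}\right) \left(2 \sqrt{3} - 103\right) = \left(- \frac{9}{4} + 36\right) \left(-103 + 2 \sqrt{3}\right) = \frac{135 \left(-103 + 2 \sqrt{3}\right)}{4} = - \frac{13905}{4} + \frac{135 \sqrt{3}}{2}$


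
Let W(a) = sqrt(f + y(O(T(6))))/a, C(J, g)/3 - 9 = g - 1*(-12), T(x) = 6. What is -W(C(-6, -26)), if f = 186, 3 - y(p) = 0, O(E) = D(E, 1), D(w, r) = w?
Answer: sqrt(21)/5 ≈ 0.91652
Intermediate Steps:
O(E) = E
y(p) = 3 (y(p) = 3 - 1*0 = 3 + 0 = 3)
C(J, g) = 63 + 3*g (C(J, g) = 27 + 3*(g - 1*(-12)) = 27 + 3*(g + 12) = 27 + 3*(12 + g) = 27 + (36 + 3*g) = 63 + 3*g)
W(a) = 3*sqrt(21)/a (W(a) = sqrt(186 + 3)/a = sqrt(189)/a = (3*sqrt(21))/a = 3*sqrt(21)/a)
-W(C(-6, -26)) = -3*sqrt(21)/(63 + 3*(-26)) = -3*sqrt(21)/(63 - 78) = -3*sqrt(21)/(-15) = -3*sqrt(21)*(-1)/15 = -(-1)*sqrt(21)/5 = sqrt(21)/5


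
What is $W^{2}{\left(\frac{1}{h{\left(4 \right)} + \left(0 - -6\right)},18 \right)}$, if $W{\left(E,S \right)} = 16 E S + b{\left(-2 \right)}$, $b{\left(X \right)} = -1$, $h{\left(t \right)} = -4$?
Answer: $20449$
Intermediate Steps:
$W{\left(E,S \right)} = -1 + 16 E S$ ($W{\left(E,S \right)} = 16 E S - 1 = -1 + 16 E S$)
$W^{2}{\left(\frac{1}{h{\left(4 \right)} + \left(0 - -6\right)},18 \right)} = \left(-1 + 16 \frac{1}{-4 + \left(0 - -6\right)} 18\right)^{2} = \left(-1 + 16 \frac{1}{-4 + \left(0 + 6\right)} 18\right)^{2} = \left(-1 + 16 \frac{1}{-4 + 6} \cdot 18\right)^{2} = \left(-1 + 16 \cdot \frac{1}{2} \cdot 18\right)^{2} = \left(-1 + 144\right)^{2} = 143^{2} = 20449$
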